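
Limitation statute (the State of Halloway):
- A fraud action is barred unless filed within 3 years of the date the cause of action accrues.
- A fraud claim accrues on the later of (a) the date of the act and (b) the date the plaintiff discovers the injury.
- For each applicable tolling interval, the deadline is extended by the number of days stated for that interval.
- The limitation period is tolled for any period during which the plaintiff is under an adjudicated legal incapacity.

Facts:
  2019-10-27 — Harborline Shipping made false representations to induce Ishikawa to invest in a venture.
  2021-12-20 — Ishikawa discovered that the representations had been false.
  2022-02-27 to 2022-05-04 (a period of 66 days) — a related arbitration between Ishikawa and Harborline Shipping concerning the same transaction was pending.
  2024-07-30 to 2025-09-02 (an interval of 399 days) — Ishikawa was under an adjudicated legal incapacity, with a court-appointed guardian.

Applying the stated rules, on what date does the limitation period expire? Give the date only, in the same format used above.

2026-01-23

Taking the later of the act (2019-10-27) and discovery (2021-12-20), the claim accrued on 2021-12-20.
3 years from 2021-12-20 is 2024-12-20.
Because the plaintiff's legal incapacity ran from 2024-07-30 to 2025-09-02, the deadline is extended by 399 days to 2026-01-23.
No stated provision tolls the period for a pending arbitration, so the interval from 2022-02-27 to 2022-05-04 has no effect on the deadline.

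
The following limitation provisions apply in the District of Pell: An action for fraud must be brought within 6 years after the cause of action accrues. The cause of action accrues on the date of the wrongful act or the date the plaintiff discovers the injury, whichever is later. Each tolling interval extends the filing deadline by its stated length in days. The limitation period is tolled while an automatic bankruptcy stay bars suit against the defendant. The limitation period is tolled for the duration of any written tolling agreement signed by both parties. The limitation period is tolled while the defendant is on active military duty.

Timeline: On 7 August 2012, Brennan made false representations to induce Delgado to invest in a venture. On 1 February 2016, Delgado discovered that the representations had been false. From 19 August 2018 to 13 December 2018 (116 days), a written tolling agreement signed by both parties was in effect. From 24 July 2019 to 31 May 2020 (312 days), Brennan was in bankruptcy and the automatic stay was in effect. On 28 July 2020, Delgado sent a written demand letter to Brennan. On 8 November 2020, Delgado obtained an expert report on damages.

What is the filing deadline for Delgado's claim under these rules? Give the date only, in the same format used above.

Taking the later of the act (7 August 2012) and discovery (1 February 2016), the claim accrued on 1 February 2016.
Adding the 6 years base period to 1 February 2016 gives a deadline of 1 February 2022, before any tolling.
Because the written tolling agreement ran from 19 August 2018 to 13 December 2018, the deadline is extended by 116 days to 28 May 2022.
Because the automatic bankruptcy stay ran from 24 July 2019 to 31 May 2020, the deadline is extended by 312 days to 5 April 2023.
Nothing else in the chronology tolls or restarts the period.

5 April 2023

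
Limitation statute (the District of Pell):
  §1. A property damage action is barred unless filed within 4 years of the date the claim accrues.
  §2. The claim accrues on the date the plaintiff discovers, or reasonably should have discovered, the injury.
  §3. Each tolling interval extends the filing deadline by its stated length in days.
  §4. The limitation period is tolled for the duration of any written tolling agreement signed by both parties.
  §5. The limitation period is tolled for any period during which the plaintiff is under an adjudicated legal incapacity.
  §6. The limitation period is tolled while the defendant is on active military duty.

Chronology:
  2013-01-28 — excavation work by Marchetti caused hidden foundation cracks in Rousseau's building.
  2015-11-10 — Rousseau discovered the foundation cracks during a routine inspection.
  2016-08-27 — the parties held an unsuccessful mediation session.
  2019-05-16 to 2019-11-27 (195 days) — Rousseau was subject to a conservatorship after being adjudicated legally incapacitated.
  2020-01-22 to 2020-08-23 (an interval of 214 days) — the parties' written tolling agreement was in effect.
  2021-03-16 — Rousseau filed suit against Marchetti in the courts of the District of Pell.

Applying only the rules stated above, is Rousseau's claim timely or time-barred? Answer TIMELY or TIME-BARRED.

TIME-BARRED

The claim did not accrue until Rousseau discovered the injury on 2015-11-10; the 2013-01-28 act date does not start the clock under the stated rule.
4 years from 2015-11-10 is 2019-11-10.
The plaintiff's legal incapacity from 2019-05-16 to 2019-11-27 tolled the period for 195 days, extending the deadline to 2020-05-23.
Because the written tolling agreement ran from 2020-01-22 to 2020-08-23, the deadline is extended by 214 days to 2020-12-23.
None of the other events listed affects the running of the period under the stated rules.
Rousseau filed on 2021-03-16, after the 2020-12-23 deadline, so the action is time-barred.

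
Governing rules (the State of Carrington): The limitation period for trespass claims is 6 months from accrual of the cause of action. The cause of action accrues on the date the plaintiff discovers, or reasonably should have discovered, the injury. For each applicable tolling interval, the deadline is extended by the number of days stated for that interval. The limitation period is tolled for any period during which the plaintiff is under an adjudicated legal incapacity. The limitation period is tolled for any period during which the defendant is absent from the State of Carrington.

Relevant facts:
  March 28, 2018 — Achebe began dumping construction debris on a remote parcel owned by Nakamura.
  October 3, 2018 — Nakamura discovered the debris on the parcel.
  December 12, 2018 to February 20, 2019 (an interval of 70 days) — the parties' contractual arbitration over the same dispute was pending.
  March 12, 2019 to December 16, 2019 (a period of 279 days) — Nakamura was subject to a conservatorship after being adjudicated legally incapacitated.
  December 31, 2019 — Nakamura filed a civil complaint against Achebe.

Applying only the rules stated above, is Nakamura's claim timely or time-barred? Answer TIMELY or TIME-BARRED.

TIMELY

The claim did not accrue until Nakamura discovered the injury on October 3, 2018; the March 28, 2018 act date does not start the clock under the stated rule.
Adding the 6 months base period to October 3, 2018 gives a deadline of April 3, 2019, before any tolling.
The plaintiff's legal incapacity from March 12, 2019 to December 16, 2019 tolled the period for 279 days, extending the deadline to January 7, 2020.
The pending related arbitration from December 12, 2018 to February 20, 2019 does not toll the period, because no stated rule makes a pending arbitration a tolling event.
Nakamura filed on December 31, 2019, before the January 7, 2020 deadline, so the action is timely.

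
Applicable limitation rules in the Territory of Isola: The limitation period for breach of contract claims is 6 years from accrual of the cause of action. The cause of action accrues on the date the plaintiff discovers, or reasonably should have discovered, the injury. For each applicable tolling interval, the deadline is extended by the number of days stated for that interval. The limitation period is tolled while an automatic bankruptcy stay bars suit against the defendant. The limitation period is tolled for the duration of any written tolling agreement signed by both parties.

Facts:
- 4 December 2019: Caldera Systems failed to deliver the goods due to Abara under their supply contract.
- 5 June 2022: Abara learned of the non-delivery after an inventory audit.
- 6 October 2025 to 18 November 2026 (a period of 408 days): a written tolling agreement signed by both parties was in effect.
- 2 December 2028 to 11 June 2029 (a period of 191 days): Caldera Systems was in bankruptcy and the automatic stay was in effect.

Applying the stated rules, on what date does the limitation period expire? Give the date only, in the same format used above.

The claim did not accrue until Abara discovered the injury on 5 June 2022; the 4 December 2019 act date does not start the clock under the stated rule.
6 years from 5 June 2022 is 5 June 2028.
Because the written tolling agreement ran from 6 October 2025 to 18 November 2026, the deadline is extended by 408 days to 18 July 2029.
The period was tolled for 191 days by the automatic bankruptcy stay (2 December 2028 to 11 June 2029), pushing the deadline to 25 January 2030.

25 January 2030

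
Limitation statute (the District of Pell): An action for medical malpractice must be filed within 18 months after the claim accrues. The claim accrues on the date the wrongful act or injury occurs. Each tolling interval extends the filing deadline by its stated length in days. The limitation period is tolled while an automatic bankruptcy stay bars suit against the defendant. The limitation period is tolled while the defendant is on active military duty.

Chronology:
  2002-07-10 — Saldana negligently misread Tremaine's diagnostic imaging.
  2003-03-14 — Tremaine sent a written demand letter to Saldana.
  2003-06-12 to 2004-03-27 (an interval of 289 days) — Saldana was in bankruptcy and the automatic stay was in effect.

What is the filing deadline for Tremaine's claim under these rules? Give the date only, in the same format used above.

The limitation period began to run on 2002-07-10.
The untolled deadline — 18 months after 2002-07-10 — is 2004-01-10.
The automatic bankruptcy stay from 2003-06-12 to 2004-03-27 tolled the period for 289 days, extending the deadline to 2004-10-25.
None of the other events listed affects the running of the period under the stated rules.

2004-10-25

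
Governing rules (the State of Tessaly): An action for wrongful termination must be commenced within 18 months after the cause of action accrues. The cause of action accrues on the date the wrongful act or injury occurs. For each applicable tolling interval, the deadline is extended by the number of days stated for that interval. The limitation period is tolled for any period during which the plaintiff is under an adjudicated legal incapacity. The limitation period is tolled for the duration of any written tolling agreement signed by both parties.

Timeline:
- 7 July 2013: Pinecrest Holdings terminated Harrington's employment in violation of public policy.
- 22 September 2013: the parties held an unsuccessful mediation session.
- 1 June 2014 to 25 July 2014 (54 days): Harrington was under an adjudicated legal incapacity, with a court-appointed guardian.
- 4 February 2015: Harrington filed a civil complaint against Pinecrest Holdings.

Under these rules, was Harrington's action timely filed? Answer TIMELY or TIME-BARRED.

TIMELY

The cause of action accrued on 7 July 2013, the date of the act.
The untolled deadline — 18 months after 7 July 2013 — is 7 January 2015.
Because the plaintiff's legal incapacity ran from 1 June 2014 to 25 July 2014, the deadline is extended by 54 days to 2 March 2015.
The other events in the timeline have no effect on the limitation period under the stated rules.
The 4 February 2015 filing precedes the 2 March 2015 deadline; the claim is timely.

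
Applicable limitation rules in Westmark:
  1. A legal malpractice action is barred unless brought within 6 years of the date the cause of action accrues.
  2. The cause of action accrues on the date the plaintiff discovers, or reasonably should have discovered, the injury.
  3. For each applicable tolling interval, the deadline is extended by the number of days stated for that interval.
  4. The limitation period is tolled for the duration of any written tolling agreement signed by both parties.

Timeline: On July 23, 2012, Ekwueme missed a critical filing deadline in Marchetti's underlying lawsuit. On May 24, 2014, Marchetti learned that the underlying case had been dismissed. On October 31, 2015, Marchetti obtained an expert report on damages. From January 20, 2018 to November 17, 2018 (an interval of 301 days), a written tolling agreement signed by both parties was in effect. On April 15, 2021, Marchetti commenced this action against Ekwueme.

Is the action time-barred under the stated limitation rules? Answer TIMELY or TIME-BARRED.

TIME-BARRED

Under the discovery rule, the claim accrued on May 24, 2014, when Marchetti discovered the injury — not on the July 23, 2012 date of the underlying act.
6 years from May 24, 2014 is May 24, 2020.
The written tolling agreement from January 20, 2018 to November 17, 2018 tolled the period for 301 days, extending the deadline to March 21, 2021.
The other events in the timeline have no effect on the limitation period under the stated rules.
Marchetti filed on April 15, 2021, after the March 21, 2021 deadline, so the action is time-barred.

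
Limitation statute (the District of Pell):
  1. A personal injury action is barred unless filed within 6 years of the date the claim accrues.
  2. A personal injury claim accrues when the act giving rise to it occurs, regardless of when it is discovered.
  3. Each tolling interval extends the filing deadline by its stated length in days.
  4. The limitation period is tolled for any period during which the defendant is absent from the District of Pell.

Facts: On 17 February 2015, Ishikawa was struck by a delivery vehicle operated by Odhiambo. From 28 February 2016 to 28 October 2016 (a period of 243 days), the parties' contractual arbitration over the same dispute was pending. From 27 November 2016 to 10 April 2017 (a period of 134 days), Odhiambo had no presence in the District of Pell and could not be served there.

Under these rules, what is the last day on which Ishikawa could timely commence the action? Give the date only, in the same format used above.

1 July 2021

The claim accrued on 17 February 2015, the date of the act.
6 years from 17 February 2015 is 17 February 2021.
The defendant's absence from the jurisdiction from 27 November 2016 to 10 April 2017 tolled the period for 134 days, extending the deadline to 1 July 2021.
The pending related arbitration from 28 February 2016 to 28 October 2016 does not toll the period, because no stated rule makes a pending arbitration a tolling event.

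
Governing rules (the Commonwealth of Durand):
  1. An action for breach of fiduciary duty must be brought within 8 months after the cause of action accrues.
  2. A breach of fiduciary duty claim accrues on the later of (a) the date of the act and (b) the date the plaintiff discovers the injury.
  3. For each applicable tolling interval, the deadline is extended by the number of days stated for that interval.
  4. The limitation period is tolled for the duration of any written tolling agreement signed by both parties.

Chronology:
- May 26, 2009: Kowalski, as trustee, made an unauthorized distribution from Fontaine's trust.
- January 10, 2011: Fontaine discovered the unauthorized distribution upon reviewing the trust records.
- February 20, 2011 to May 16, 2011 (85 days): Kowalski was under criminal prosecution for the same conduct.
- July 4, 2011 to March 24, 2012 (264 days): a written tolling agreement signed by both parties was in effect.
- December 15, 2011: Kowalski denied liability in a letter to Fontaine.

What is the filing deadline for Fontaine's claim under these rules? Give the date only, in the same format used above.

May 31, 2012

Because discovery on January 10, 2011 post-dates the May 26, 2009 act, accrual under the later-of rule falls on January 10, 2011.
Adding the 8 months base period to January 10, 2011 gives a deadline of September 10, 2011, before any tolling.
Because the written tolling agreement ran from July 4, 2011 to March 24, 2012, the deadline is extended by 264 days to May 31, 2012.
Although a criminal prosecution ran from February 20, 2011 to May 16, 2011, the stated rules do not make that a tolling event, so it is disregarded.
Nothing else in the chronology tolls or restarts the period.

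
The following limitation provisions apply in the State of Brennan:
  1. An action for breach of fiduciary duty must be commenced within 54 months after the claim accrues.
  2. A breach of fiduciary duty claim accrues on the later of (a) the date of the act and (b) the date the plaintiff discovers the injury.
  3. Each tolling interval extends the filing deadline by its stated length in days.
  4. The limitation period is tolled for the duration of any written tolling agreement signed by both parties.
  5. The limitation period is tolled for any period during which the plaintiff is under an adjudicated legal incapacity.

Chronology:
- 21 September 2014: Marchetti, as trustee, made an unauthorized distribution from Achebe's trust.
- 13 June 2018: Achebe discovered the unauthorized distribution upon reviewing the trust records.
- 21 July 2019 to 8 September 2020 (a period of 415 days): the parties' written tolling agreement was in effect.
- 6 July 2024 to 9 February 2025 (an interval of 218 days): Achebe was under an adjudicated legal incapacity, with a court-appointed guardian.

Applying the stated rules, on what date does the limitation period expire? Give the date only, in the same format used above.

Because discovery on 13 June 2018 post-dates the 21 September 2014 act, accrual under the later-of rule falls on 13 June 2018.
54 months from 13 June 2018 is 13 December 2022.
The period was tolled for 415 days by the written tolling agreement (21 July 2019 to 8 September 2020), pushing the deadline to 1 February 2024.
The plaintiff's legal incapacity starting 6 July 2024 came too late — the period had run on 1 February 2024 — and so does not extend the deadline.

1 February 2024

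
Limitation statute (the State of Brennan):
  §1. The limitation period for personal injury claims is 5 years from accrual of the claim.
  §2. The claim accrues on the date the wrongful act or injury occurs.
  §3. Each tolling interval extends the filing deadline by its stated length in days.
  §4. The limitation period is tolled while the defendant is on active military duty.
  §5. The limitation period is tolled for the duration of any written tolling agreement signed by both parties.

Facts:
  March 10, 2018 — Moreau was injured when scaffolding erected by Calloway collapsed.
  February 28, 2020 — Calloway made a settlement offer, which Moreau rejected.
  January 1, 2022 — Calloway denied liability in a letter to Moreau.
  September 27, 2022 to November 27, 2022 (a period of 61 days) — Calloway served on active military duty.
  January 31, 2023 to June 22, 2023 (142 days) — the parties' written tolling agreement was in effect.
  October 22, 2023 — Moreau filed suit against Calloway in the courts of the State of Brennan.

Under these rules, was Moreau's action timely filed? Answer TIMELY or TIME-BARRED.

The claim accrued on March 10, 2018, when the wrongful act occurred.
The untolled deadline — 5 years after March 10, 2018 — is March 10, 2023.
The period was tolled for 61 days by the defendant's active military service (September 27, 2022 to November 27, 2022), pushing the deadline to May 10, 2023.
Because the written tolling agreement ran from January 31, 2023 to June 22, 2023, the deadline is extended by 142 days to September 29, 2023.
Nothing else in the chronology tolls or restarts the period.
Filing on October 22, 2023 missed the September 29, 2023 deadline — the action is time-barred.

TIME-BARRED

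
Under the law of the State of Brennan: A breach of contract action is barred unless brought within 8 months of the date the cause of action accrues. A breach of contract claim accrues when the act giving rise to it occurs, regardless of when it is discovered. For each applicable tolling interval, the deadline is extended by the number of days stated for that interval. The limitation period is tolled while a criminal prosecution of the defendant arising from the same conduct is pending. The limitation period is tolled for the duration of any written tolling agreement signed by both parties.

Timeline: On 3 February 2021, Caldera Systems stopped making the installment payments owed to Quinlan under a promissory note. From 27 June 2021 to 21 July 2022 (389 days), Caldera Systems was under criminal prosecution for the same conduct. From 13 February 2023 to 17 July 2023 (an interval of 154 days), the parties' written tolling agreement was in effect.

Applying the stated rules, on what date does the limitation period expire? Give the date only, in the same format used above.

27 October 2022

The limitation period began to run on 3 February 2021.
8 months from 3 February 2021 is 3 October 2021.
Because the pending criminal prosecution ran from 27 June 2021 to 21 July 2022, the deadline is extended by 389 days to 27 October 2022.
By the time the written tolling agreement began on 13 February 2023, the limitation period had already expired on 27 October 2022; that interval cannot revive it.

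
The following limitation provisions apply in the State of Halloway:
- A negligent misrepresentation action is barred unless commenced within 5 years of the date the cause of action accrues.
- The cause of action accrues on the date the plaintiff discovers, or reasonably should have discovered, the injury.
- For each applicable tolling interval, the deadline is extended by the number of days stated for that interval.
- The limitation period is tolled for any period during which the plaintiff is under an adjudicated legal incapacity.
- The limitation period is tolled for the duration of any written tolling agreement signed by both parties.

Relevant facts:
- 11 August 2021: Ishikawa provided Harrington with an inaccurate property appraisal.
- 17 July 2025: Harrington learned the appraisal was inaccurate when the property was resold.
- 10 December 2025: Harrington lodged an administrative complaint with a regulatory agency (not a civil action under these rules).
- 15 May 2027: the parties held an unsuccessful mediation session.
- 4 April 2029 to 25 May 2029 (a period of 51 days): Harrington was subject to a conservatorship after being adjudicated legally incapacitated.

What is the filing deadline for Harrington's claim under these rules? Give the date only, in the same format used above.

Accrual is tied to discovery, so the period began on 17 July 2025 rather than on 11 August 2021 when the act occurred.
Adding the 5 years base period to 17 July 2025 gives a deadline of 17 July 2030, before any tolling.
The plaintiff's legal incapacity from 4 April 2029 to 25 May 2029 tolled the period for 51 days, extending the deadline to 6 September 2030.
Nothing else in the chronology tolls or restarts the period.

6 September 2030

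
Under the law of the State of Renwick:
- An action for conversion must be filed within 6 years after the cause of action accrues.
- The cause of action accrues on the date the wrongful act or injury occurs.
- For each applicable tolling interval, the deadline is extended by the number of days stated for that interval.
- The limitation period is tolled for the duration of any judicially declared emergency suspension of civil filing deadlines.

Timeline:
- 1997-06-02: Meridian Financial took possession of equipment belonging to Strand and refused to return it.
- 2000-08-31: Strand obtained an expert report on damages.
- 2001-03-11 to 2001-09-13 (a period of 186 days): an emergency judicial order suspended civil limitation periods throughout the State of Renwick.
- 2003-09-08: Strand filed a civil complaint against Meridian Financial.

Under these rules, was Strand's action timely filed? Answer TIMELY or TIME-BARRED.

The cause of action accrued on 1997-06-02, the date of the act.
The untolled deadline — 6 years after 1997-06-02 — is 2003-06-02.
The period was tolled for 186 days by the emergency suspension of filing deadlines (2001-03-11 to 2001-09-13), pushing the deadline to 2003-12-05.
None of the other events listed affects the running of the period under the stated rules.
The 2003-09-08 filing precedes the 2003-12-05 deadline; the claim is timely.

TIMELY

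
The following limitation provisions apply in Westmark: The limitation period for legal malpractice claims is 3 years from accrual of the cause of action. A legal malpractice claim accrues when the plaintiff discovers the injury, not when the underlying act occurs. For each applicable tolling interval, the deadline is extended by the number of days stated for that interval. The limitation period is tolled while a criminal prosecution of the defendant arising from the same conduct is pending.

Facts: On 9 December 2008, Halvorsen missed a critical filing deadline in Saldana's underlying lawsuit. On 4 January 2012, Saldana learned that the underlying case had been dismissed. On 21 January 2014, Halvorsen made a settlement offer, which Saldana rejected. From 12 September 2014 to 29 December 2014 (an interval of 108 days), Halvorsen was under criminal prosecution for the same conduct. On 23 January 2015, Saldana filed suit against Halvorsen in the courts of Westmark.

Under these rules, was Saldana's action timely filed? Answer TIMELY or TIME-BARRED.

Accrual is tied to discovery, so the period began on 4 January 2012 rather than on 9 December 2008 when the act occurred.
Adding the 3 years base period to 4 January 2012 gives a deadline of 4 January 2015, before any tolling.
The period was tolled for 108 days by the pending criminal prosecution (12 September 2014 to 29 December 2014), pushing the deadline to 22 April 2015.
None of the other events listed affects the running of the period under the stated rules.
The 23 January 2015 filing precedes the 22 April 2015 deadline; the claim is timely.

TIMELY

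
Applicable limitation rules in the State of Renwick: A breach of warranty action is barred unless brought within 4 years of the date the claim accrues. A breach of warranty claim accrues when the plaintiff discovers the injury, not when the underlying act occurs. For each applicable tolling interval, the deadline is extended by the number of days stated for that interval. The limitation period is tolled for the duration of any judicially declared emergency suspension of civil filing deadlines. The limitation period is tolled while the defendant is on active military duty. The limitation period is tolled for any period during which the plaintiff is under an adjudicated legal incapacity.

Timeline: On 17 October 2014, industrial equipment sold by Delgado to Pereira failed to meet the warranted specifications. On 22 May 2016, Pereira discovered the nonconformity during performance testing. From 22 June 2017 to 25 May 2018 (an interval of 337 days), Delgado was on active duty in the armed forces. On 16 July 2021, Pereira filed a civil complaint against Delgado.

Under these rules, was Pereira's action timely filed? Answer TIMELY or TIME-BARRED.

TIME-BARRED

The claim did not accrue until Pereira discovered the injury on 22 May 2016; the 17 October 2014 act date does not start the clock under the stated rule.
4 years from 22 May 2016 is 22 May 2020.
Because the defendant's active military service ran from 22 June 2017 to 25 May 2018, the deadline is extended by 337 days to 24 April 2021.
Filing on 16 July 2021 missed the 24 April 2021 deadline — the action is time-barred.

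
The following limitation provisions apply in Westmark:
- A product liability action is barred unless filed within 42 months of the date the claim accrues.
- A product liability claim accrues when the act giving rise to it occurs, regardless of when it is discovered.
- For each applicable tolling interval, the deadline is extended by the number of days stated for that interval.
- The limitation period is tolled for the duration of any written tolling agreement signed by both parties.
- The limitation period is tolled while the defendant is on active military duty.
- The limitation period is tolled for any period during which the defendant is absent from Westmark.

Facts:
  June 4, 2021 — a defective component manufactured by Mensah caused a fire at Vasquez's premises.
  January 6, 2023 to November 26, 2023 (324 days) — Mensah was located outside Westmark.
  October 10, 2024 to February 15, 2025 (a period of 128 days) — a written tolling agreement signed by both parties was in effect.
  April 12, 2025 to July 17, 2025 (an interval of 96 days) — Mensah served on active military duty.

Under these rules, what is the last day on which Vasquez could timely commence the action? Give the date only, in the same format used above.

June 5, 2026

The claim accrued on June 4, 2021, when the wrongful act occurred.
42 months from June 4, 2021 is December 4, 2024.
The defendant's absence from the jurisdiction from January 6, 2023 to November 26, 2023 tolled the period for 324 days, extending the deadline to October 24, 2025.
The written tolling agreement from October 10, 2024 to February 15, 2025 tolled the period for 128 days, extending the deadline to March 1, 2026.
Because the defendant's active military service ran from April 12, 2025 to July 17, 2025, the deadline is extended by 96 days to June 5, 2026.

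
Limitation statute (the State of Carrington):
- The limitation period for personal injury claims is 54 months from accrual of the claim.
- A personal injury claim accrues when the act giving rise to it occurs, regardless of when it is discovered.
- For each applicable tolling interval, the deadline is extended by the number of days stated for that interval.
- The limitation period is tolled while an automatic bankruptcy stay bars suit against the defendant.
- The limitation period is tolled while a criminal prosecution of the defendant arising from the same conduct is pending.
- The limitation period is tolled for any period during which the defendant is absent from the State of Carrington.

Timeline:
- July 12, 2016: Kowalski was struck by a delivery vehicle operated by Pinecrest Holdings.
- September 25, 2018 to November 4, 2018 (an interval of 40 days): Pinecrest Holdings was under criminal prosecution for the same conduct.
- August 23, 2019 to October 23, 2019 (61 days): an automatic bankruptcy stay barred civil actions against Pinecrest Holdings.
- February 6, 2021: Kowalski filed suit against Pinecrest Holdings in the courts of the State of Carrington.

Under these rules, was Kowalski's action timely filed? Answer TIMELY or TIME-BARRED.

The limitation period began to run on July 12, 2016.
The untolled deadline — 54 months after July 12, 2016 — is January 12, 2021.
The period was tolled for 40 days by the pending criminal prosecution (September 25, 2018 to November 4, 2018), pushing the deadline to February 21, 2021.
The automatic bankruptcy stay from August 23, 2019 to October 23, 2019 tolled the period for 61 days, extending the deadline to April 23, 2021.
Kowalski filed on February 6, 2021, before the April 23, 2021 deadline, so the action is timely.

TIMELY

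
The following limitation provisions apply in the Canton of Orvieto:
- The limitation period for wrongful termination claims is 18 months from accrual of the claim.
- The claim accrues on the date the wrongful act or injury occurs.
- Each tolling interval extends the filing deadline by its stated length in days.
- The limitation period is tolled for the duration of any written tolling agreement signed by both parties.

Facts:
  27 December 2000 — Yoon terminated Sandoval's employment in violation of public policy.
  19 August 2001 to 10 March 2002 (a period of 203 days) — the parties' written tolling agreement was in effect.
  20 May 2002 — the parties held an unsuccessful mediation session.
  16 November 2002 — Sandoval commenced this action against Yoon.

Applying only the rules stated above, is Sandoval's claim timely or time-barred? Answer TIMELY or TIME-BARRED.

TIMELY

The limitation period began to run on 27 December 2000.
The untolled deadline — 18 months after 27 December 2000 — is 27 June 2002.
The written tolling agreement from 19 August 2001 to 10 March 2002 tolled the period for 203 days, extending the deadline to 16 January 2003.
None of the other events listed affects the running of the period under the stated rules.
Sandoval filed on 16 November 2002, before the 16 January 2003 deadline, so the action is timely.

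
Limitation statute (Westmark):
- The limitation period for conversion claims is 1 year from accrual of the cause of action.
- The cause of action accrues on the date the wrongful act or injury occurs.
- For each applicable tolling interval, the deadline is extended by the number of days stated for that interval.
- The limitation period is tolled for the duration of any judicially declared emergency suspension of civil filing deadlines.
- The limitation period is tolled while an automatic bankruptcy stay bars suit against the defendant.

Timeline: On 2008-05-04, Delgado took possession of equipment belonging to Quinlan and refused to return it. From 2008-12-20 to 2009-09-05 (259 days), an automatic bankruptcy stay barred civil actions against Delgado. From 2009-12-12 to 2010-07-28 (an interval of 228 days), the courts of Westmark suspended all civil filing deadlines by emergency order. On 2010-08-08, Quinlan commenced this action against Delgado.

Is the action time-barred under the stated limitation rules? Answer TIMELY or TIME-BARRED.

The limitation period began to run on 2008-05-04.
1 year from 2008-05-04 is 2009-05-04.
The automatic bankruptcy stay from 2008-12-20 to 2009-09-05 tolled the period for 259 days, extending the deadline to 2010-01-18.
The period was tolled for 228 days by the emergency suspension of filing deadlines (2009-12-12 to 2010-07-28), pushing the deadline to 2010-09-03.
Quinlan filed on 2010-08-08, before the 2010-09-03 deadline, so the action is timely.

TIMELY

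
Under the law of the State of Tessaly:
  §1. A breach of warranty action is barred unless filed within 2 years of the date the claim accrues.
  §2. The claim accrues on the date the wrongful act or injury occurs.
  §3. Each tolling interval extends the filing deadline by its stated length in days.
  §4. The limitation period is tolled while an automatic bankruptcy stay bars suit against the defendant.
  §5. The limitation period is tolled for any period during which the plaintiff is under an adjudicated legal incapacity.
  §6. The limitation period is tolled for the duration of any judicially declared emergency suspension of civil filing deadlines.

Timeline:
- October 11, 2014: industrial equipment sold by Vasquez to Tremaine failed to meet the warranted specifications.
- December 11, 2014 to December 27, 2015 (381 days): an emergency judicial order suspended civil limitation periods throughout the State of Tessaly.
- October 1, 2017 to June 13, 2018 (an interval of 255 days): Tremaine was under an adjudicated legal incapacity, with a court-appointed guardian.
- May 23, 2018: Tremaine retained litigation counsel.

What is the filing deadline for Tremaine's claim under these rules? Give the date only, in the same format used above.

July 9, 2018

The limitation period began to run on October 11, 2014.
2 years from October 11, 2014 is October 11, 2016.
Because the emergency suspension of filing deadlines ran from December 11, 2014 to December 27, 2015, the deadline is extended by 381 days to October 27, 2017.
The plaintiff's legal incapacity from October 1, 2017 to June 13, 2018 tolled the period for 255 days, extending the deadline to July 9, 2018.
Nothing else in the chronology tolls or restarts the period.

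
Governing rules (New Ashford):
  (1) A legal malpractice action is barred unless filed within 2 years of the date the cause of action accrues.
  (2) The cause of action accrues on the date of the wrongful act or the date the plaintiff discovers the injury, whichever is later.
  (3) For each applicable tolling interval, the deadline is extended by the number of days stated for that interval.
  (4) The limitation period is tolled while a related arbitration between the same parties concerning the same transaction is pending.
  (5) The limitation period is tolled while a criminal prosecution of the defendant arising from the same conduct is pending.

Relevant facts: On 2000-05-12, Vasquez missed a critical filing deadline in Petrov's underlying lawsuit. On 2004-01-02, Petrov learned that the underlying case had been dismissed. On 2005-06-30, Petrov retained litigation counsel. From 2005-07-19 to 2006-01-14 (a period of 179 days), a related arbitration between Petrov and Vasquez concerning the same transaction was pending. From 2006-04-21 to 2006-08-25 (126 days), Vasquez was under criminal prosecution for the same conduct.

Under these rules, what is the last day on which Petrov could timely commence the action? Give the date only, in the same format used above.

Because discovery on 2004-01-02 post-dates the 2000-05-12 act, accrual under the later-of rule falls on 2004-01-02.
The untolled deadline — 2 years after 2004-01-02 — is 2006-01-02.
The period was tolled for 179 days by the pending related arbitration (2005-07-19 to 2006-01-14), pushing the deadline to 2006-06-30.
The pending criminal prosecution from 2006-04-21 to 2006-08-25 tolled the period for 126 days, extending the deadline to 2006-11-03.
The other events in the timeline have no effect on the limitation period under the stated rules.

2006-11-03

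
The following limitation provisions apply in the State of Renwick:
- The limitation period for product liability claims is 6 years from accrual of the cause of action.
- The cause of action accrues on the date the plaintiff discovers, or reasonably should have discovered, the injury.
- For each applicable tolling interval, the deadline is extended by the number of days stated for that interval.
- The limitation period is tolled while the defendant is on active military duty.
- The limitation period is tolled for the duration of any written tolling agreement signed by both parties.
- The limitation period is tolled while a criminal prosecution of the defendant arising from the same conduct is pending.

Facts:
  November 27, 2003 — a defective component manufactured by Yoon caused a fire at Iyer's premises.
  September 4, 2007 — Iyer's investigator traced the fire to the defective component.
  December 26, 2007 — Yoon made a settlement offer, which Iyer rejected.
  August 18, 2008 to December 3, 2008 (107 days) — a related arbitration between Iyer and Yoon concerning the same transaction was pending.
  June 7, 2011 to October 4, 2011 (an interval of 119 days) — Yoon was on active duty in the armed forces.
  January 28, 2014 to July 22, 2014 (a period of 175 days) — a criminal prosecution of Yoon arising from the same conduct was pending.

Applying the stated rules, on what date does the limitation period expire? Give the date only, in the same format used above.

The claim did not accrue until Iyer discovered the injury on September 4, 2007; the November 27, 2003 act date does not start the clock under the stated rule.
Adding the 6 years base period to September 4, 2007 gives a deadline of September 4, 2013, before any tolling.
The defendant's active military service from June 7, 2011 to October 4, 2011 tolled the period for 119 days, extending the deadline to January 1, 2014.
The pending criminal prosecution from January 28, 2014 to July 22, 2014 began after the period had already run on January 1, 2014, so it has no tolling effect.
No stated provision tolls the period for a pending arbitration, so the interval from August 18, 2008 to December 3, 2008 has no effect on the deadline.
Nothing else in the chronology tolls or restarts the period.

January 1, 2014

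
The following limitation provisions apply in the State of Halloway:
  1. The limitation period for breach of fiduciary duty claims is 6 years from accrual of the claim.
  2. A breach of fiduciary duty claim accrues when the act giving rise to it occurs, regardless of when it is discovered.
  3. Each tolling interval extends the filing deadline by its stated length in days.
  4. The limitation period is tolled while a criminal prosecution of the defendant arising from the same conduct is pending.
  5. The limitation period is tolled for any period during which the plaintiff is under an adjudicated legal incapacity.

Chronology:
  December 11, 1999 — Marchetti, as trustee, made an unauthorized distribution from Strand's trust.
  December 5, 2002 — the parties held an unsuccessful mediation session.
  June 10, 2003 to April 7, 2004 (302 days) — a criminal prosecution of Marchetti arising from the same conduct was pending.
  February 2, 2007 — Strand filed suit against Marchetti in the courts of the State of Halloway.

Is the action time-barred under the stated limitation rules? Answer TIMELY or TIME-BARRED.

TIME-BARRED

The claim accrued on December 11, 1999, the date of the act.
6 years from December 11, 1999 is December 11, 2005.
The pending criminal prosecution from June 10, 2003 to April 7, 2004 tolled the period for 302 days, extending the deadline to October 9, 2006.
None of the other events listed affects the running of the period under the stated rules.
Filing on February 2, 2007 missed the October 9, 2006 deadline — the action is time-barred.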